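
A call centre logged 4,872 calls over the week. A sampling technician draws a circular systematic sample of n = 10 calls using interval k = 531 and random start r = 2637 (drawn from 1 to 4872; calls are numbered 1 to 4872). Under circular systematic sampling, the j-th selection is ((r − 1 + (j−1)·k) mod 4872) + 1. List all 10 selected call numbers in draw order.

2637, 3168, 3699, 4230, 4761, 420, 951, 1482, 2013, 2544

Selection 1: 2637
Selection 2: 2637 + 531 = 3168
Selection 3: 3168 + 531 = 3699
Selection 4: 3699 + 531 = 4230
Selection 5: 4230 + 531 = 4761
Selection 6: 4761 + 531 = 5292 → 5292 − 4872 = 420
Selection 7: 420 + 531 = 951
Selection 8: 951 + 531 = 1482
Selection 9: 1482 + 531 = 2013
Selection 10: 2013 + 531 = 2544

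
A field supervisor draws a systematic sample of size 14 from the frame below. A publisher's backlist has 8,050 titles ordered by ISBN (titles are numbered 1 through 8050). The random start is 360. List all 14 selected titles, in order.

k = N/n = 8050/14 = 575
title 1: 360
title 2: 360 + 575 = 935
title 3: 935 + 575 = 1510
title 4: 1510 + 575 = 2085
title 5: 2085 + 575 = 2660
title 6: 2660 + 575 = 3235
title 7: 3235 + 575 = 3810
title 8: 3810 + 575 = 4385
title 9: 4385 + 575 = 4960
title 10: 4960 + 575 = 5535
title 11: 5535 + 575 = 6110
title 12: 6110 + 575 = 6685
title 13: 6685 + 575 = 7260
title 14: 7260 + 575 = 7835

360, 935, 1510, 2085, 2660, 3235, 3810, 4385, 4960, 5535, 6110, 6685, 7260, 7835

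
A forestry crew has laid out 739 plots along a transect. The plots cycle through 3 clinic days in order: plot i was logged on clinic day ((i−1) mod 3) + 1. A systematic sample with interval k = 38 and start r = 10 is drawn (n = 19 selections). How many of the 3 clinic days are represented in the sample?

3

Consecutive selections differ by k = 38, so their clinic day numbers differ by 38 mod 3 = 2.
gcd(38, 3) = 1, so the sample visits 3/1 = 3 distinct residues mod 3.
Start 10 is clinic day 1; the clinic days hit are 1, 2, 3.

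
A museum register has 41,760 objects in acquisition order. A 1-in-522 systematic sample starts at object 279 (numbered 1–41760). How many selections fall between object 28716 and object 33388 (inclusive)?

k = 522
First selection ≥ 28716: 279 + ⌈(28716−279)/522⌉·522 = 279 + 55×522 = 28989
Last selection ≤ 33388: 279 + ⌊(33388−279)/522⌋·522 = 279 + 63×522 = 33165
Count = 63 − 55 + 1 = 9

9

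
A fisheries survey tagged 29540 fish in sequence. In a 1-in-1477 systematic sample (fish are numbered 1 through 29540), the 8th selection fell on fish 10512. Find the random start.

173

k = 1477
r = 10512 − (8−1)×1477 = 10512 − 10339 = 173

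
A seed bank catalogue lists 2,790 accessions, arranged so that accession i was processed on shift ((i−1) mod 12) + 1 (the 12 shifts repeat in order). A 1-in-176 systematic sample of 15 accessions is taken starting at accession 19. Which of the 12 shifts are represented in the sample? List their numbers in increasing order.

3, 7, 11

Consecutive selections differ by k = 176, so their shift numbers differ by 176 mod 12 = 8.
gcd(176, 12) = 4, so the sample visits 12/4 = 3 distinct residues mod 12.
Start 19 is shift 7; the shifts hit are 3, 7, 11.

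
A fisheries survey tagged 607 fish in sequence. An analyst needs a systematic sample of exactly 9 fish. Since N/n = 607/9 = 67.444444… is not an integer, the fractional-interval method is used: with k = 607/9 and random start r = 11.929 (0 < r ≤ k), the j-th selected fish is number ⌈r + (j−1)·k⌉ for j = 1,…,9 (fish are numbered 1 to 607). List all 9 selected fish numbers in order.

j=1: r + 0k = 11.929 → ⌈·⌉ = 12
j=2: r + 1k = 79.373444… → ⌈·⌉ = 80
j=3: r + 2k = 146.817888… → ⌈·⌉ = 147
j=4: r + 3k = 214.262333… → ⌈·⌉ = 215
j=5: r + 4k = 281.706777… → ⌈·⌉ = 282
j=6: r + 5k = 349.151222… → ⌈·⌉ = 350
j=7: r + 6k = 416.595666… → ⌈·⌉ = 417
j=8: r + 7k = 484.040111… → ⌈·⌉ = 485
j=9: r + 8k = 551.484555… → ⌈·⌉ = 552

12, 80, 147, 215, 282, 350, 417, 485, 552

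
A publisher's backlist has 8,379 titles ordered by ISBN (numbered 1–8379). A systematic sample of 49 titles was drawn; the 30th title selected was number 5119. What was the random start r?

160

k = 8379/49 = 171
r = 5119 − (30−1)×171 = 5119 − 4959 = 160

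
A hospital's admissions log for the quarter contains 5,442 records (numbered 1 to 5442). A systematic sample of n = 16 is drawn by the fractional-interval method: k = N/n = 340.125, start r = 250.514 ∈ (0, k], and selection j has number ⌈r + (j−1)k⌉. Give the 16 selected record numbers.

251, 591, 931, 1271, 1612, 1952, 2292, 2632, 2972, 3312, 3652, 3992, 4333, 4673, 5013, 5353

j=1: r + 0k = 250.514 → ⌈·⌉ = 251
j=2: r + 1k = 590.639 → ⌈·⌉ = 591
j=3: r + 2k = 930.764 → ⌈·⌉ = 931
j=4: r + 3k = 1270.889 → ⌈·⌉ = 1271
j=5: r + 4k = 1611.014 → ⌈·⌉ = 1612
j=6: r + 5k = 1951.139 → ⌈·⌉ = 1952
j=7: r + 6k = 2291.264 → ⌈·⌉ = 2292
j=8: r + 7k = 2631.389 → ⌈·⌉ = 2632
j=9: r + 8k = 2971.514 → ⌈·⌉ = 2972
j=10: r + 9k = 3311.639 → ⌈·⌉ = 3312
j=11: r + 10k = 3651.764 → ⌈·⌉ = 3652
j=12: r + 11k = 3991.889 → ⌈·⌉ = 3992
j=13: r + 12k = 4332.014 → ⌈·⌉ = 4333
j=14: r + 13k = 4672.139 → ⌈·⌉ = 4673
j=15: r + 14k = 5012.264 → ⌈·⌉ = 5013
j=16: r + 15k = 5352.389 → ⌈·⌉ = 5353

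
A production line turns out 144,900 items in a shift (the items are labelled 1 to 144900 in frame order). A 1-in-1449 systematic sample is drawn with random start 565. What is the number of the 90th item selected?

k = 1449
90th selection = r + (90−1)·k = 565 + 89×1449 = 565 + 128961 = 129526

129526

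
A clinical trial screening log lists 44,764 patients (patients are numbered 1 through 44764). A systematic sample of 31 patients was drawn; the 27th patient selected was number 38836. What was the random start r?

1292

k = 44764/31 = 1444
r = 38836 − (27−1)×1444 = 38836 − 37544 = 1292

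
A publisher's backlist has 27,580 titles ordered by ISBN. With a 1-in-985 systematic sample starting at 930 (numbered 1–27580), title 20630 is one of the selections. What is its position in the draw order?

21

k = 985
position = (20630 − 930)/985 + 1 = 19700/985 + 1 = 20 + 1 = 21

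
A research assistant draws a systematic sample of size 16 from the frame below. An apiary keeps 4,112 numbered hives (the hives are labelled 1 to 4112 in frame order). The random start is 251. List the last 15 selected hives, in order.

k = N/n = 4112/16 = 257
2nd selection = 251 + 1×257 = 508
3rd: 508 + 257 = 765
4th: 765 + 257 = 1022
5th: 1022 + 257 = 1279
6th: 1279 + 257 = 1536
7th: 1536 + 257 = 1793
8th: 1793 + 257 = 2050
9th: 2050 + 257 = 2307
10th: 2307 + 257 = 2564
11th: 2564 + 257 = 2821
12th: 2821 + 257 = 3078
13th: 3078 + 257 = 3335
14th: 3335 + 257 = 3592
15th: 3592 + 257 = 3849
16th: 3849 + 257 = 4106

508, 765, 1022, 1279, 1536, 1793, 2050, 2307, 2564, 2821, 3078, 3335, 3592, 3849, 4106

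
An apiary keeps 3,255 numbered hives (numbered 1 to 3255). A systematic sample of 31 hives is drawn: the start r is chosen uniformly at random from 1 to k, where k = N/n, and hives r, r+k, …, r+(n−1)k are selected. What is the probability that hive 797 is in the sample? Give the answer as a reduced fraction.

k = 3255/31 = 105.
Hive 797 is selected iff r ≡ 797 (mod 105); exactly one such r in {1,…,105}.
Inclusion probability = 1/105.

1/105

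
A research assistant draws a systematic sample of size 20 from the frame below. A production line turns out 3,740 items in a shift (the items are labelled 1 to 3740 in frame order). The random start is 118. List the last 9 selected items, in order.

k = N/n = 3740/20 = 187
12th selection = 118 + 11×187 = 2175
13th: 2175 + 187 = 2362
14th: 2362 + 187 = 2549
15th: 2549 + 187 = 2736
16th: 2736 + 187 = 2923
17th: 2923 + 187 = 3110
18th: 3110 + 187 = 3297
19th: 3297 + 187 = 3484
20th: 3484 + 187 = 3671

2175, 2362, 2549, 2736, 2923, 3110, 3297, 3484, 3671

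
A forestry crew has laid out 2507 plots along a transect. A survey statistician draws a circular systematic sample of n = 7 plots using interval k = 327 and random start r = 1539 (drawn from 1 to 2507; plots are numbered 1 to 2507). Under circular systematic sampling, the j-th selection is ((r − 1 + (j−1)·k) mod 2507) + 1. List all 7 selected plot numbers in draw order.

1539, 1866, 2193, 13, 340, 667, 994

Selection 1: 1539
Selection 2: 1539 + 327 = 1866
Selection 3: 1866 + 327 = 2193
Selection 4: 2193 + 327 = 2520 → 2520 − 2507 = 13
Selection 5: 13 + 327 = 340
Selection 6: 340 + 327 = 667
Selection 7: 667 + 327 = 994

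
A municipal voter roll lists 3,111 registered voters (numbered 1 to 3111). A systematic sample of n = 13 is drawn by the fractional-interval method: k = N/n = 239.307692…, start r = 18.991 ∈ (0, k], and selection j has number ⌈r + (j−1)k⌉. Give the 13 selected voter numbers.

j=1: r + 0k = 18.991 → ⌈·⌉ = 19
j=2: r + 1k = 258.298692… → ⌈·⌉ = 259
j=3: r + 2k = 497.606384… → ⌈·⌉ = 498
j=4: r + 3k = 736.914076… → ⌈·⌉ = 737
j=5: r + 4k = 976.221769… → ⌈·⌉ = 977
j=6: r + 5k = 1215.529461… → ⌈·⌉ = 1216
j=7: r + 6k = 1454.837153… → ⌈·⌉ = 1455
j=8: r + 7k = 1694.144846… → ⌈·⌉ = 1695
j=9: r + 8k = 1933.452538… → ⌈·⌉ = 1934
j=10: r + 9k = 2172.760230… → ⌈·⌉ = 2173
j=11: r + 10k = 2412.067923… → ⌈·⌉ = 2413
j=12: r + 11k = 2651.375615… → ⌈·⌉ = 2652
j=13: r + 12k = 2890.683307… → ⌈·⌉ = 2891

19, 259, 498, 737, 977, 1216, 1455, 1695, 1934, 2173, 2413, 2652, 2891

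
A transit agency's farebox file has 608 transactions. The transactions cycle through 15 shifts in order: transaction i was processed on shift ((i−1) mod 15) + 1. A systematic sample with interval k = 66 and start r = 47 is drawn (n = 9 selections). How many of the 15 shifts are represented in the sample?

5

Consecutive selections differ by k = 66, so their shift numbers differ by 66 mod 15 = 6.
gcd(66, 15) = 3, so the sample visits 15/3 = 5 distinct residues mod 15.
Start 47 is shift 2; the shifts hit are 2, 5, 8, 11, 14.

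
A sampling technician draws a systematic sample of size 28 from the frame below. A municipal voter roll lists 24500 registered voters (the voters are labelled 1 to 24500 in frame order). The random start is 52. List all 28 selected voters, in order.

k = N/n = 24500/28 = 875
voter 1: 52
voter 2: 52 + 875 = 927
voter 3: 927 + 875 = 1802
voter 4: 1802 + 875 = 2677
voter 5: 2677 + 875 = 3552
voter 6: 3552 + 875 = 4427
voter 7: 4427 + 875 = 5302
voter 8: 5302 + 875 = 6177
voter 9: 6177 + 875 = 7052
voter 10: 7052 + 875 = 7927
voter 11: 7927 + 875 = 8802
voter 12: 8802 + 875 = 9677
voter 13: 9677 + 875 = 10552
voter 14: 10552 + 875 = 11427
voter 15: 11427 + 875 = 12302
voter 16: 12302 + 875 = 13177
voter 17: 13177 + 875 = 14052
voter 18: 14052 + 875 = 14927
voter 19: 14927 + 875 = 15802
voter 20: 15802 + 875 = 16677
voter 21: 16677 + 875 = 17552
voter 22: 17552 + 875 = 18427
voter 23: 18427 + 875 = 19302
voter 24: 19302 + 875 = 20177
voter 25: 20177 + 875 = 21052
voter 26: 21052 + 875 = 21927
voter 27: 21927 + 875 = 22802
voter 28: 22802 + 875 = 23677

52, 927, 1802, 2677, 3552, 4427, 5302, 6177, 7052, 7927, 8802, 9677, 10552, 11427, 12302, 13177, 14052, 14927, 15802, 16677, 17552, 18427, 19302, 20177, 21052, 21927, 22802, 23677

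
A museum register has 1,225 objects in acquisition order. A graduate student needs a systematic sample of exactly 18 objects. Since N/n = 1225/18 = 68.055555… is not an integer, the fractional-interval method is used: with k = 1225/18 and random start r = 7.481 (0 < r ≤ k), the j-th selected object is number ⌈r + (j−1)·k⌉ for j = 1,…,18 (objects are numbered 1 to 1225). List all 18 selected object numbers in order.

j=1: r + 0k = 7.481 → ⌈·⌉ = 8
j=2: r + 1k = 75.536555… → ⌈·⌉ = 76
j=3: r + 2k = 143.592111… → ⌈·⌉ = 144
j=4: r + 3k = 211.647666… → ⌈·⌉ = 212
j=5: r + 4k = 279.703222… → ⌈·⌉ = 280
j=6: r + 5k = 347.758777… → ⌈·⌉ = 348
j=7: r + 6k = 415.814333… → ⌈·⌉ = 416
j=8: r + 7k = 483.869888… → ⌈·⌉ = 484
j=9: r + 8k = 551.925444… → ⌈·⌉ = 552
j=10: r + 9k = 619.981 → ⌈·⌉ = 620
j=11: r + 10k = 688.036555… → ⌈·⌉ = 689
j=12: r + 11k = 756.092111… → ⌈·⌉ = 757
j=13: r + 12k = 824.147666… → ⌈·⌉ = 825
j=14: r + 13k = 892.203222… → ⌈·⌉ = 893
j=15: r + 14k = 960.258777… → ⌈·⌉ = 961
j=16: r + 15k = 1028.314333… → ⌈·⌉ = 1029
j=17: r + 16k = 1096.369888… → ⌈·⌉ = 1097
j=18: r + 17k = 1164.425444… → ⌈·⌉ = 1165

8, 76, 144, 212, 280, 348, 416, 484, 552, 620, 689, 757, 825, 893, 961, 1029, 1097, 1165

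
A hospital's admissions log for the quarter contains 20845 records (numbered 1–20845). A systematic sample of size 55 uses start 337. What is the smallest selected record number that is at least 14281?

14360

k = 20845/55 = 379
Steps past start: ⌈(14281 − 337)/379⌉ = ⌈13944/379⌉ = 37
Selected record: 337 + 37×379 = 14360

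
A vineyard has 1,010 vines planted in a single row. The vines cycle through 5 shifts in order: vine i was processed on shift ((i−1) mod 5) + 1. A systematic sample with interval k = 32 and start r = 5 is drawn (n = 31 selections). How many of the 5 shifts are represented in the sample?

5

Consecutive selections differ by k = 32, so their shift numbers differ by 32 mod 5 = 2.
gcd(32, 5) = 1, so the sample visits 5/1 = 5 distinct residues mod 5.
Start 5 is shift 5; the shifts hit are 1, 2, 3, 4, 5.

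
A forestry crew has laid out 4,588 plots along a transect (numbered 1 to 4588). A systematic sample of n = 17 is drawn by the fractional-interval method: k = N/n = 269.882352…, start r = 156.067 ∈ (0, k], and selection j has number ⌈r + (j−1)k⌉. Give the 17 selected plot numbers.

157, 426, 696, 966, 1236, 1506, 1776, 2046, 2316, 2586, 2855, 3125, 3395, 3665, 3935, 4205, 4475

j=1: r + 0k = 156.067 → ⌈·⌉ = 157
j=2: r + 1k = 425.949352… → ⌈·⌉ = 426
j=3: r + 2k = 695.831705… → ⌈·⌉ = 696
j=4: r + 3k = 965.714058… → ⌈·⌉ = 966
j=5: r + 4k = 1235.596411… → ⌈·⌉ = 1236
j=6: r + 5k = 1505.478764… → ⌈·⌉ = 1506
j=7: r + 6k = 1775.361117… → ⌈·⌉ = 1776
j=8: r + 7k = 2045.243470… → ⌈·⌉ = 2046
j=9: r + 8k = 2315.125823… → ⌈·⌉ = 2316
j=10: r + 9k = 2585.008176… → ⌈·⌉ = 2586
j=11: r + 10k = 2854.890529… → ⌈·⌉ = 2855
j=12: r + 11k = 3124.772882… → ⌈·⌉ = 3125
j=13: r + 12k = 3394.655235… → ⌈·⌉ = 3395
j=14: r + 13k = 3664.537588… → ⌈·⌉ = 3665
j=15: r + 14k = 3934.419941… → ⌈·⌉ = 3935
j=16: r + 15k = 4204.302294… → ⌈·⌉ = 4205
j=17: r + 16k = 4474.184647… → ⌈·⌉ = 4475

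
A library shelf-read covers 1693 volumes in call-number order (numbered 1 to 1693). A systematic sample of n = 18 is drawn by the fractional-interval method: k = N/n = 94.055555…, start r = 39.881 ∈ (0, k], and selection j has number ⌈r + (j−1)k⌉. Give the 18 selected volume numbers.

j=1: r + 0k = 39.881 → ⌈·⌉ = 40
j=2: r + 1k = 133.936555… → ⌈·⌉ = 134
j=3: r + 2k = 227.992111… → ⌈·⌉ = 228
j=4: r + 3k = 322.047666… → ⌈·⌉ = 323
j=5: r + 4k = 416.103222… → ⌈·⌉ = 417
j=6: r + 5k = 510.158777… → ⌈·⌉ = 511
j=7: r + 6k = 604.214333… → ⌈·⌉ = 605
j=8: r + 7k = 698.269888… → ⌈·⌉ = 699
j=9: r + 8k = 792.325444… → ⌈·⌉ = 793
j=10: r + 9k = 886.381 → ⌈·⌉ = 887
j=11: r + 10k = 980.436555… → ⌈·⌉ = 981
j=12: r + 11k = 1074.492111… → ⌈·⌉ = 1075
j=13: r + 12k = 1168.547666… → ⌈·⌉ = 1169
j=14: r + 13k = 1262.603222… → ⌈·⌉ = 1263
j=15: r + 14k = 1356.658777… → ⌈·⌉ = 1357
j=16: r + 15k = 1450.714333… → ⌈·⌉ = 1451
j=17: r + 16k = 1544.769888… → ⌈·⌉ = 1545
j=18: r + 17k = 1638.825444… → ⌈·⌉ = 1639

40, 134, 228, 323, 417, 511, 605, 699, 793, 887, 981, 1075, 1169, 1263, 1357, 1451, 1545, 1639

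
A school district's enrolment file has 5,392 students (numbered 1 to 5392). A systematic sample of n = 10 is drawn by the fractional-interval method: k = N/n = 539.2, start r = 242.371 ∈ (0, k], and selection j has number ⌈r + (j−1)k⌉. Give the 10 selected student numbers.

j=1: r + 0k = 242.371 → ⌈·⌉ = 243
j=2: r + 1k = 781.571 → ⌈·⌉ = 782
j=3: r + 2k = 1320.771 → ⌈·⌉ = 1321
j=4: r + 3k = 1859.971 → ⌈·⌉ = 1860
j=5: r + 4k = 2399.171 → ⌈·⌉ = 2400
j=6: r + 5k = 2938.371 → ⌈·⌉ = 2939
j=7: r + 6k = 3477.571 → ⌈·⌉ = 3478
j=8: r + 7k = 4016.771 → ⌈·⌉ = 4017
j=9: r + 8k = 4555.971 → ⌈·⌉ = 4556
j=10: r + 9k = 5095.171 → ⌈·⌉ = 5096

243, 782, 1321, 1860, 2400, 2939, 3478, 4017, 4556, 5096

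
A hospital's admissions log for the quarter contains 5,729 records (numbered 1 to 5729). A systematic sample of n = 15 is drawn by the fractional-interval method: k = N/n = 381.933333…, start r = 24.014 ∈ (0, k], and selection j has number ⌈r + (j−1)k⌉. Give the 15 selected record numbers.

25, 406, 788, 1170, 1552, 1934, 2316, 2698, 3080, 3462, 3844, 4226, 4608, 4990, 5372

j=1: r + 0k = 24.014 → ⌈·⌉ = 25
j=2: r + 1k = 405.947333… → ⌈·⌉ = 406
j=3: r + 2k = 787.880666… → ⌈·⌉ = 788
j=4: r + 3k = 1169.814 → ⌈·⌉ = 1170
j=5: r + 4k = 1551.747333… → ⌈·⌉ = 1552
j=6: r + 5k = 1933.680666… → ⌈·⌉ = 1934
j=7: r + 6k = 2315.614 → ⌈·⌉ = 2316
j=8: r + 7k = 2697.547333… → ⌈·⌉ = 2698
j=9: r + 8k = 3079.480666… → ⌈·⌉ = 3080
j=10: r + 9k = 3461.414 → ⌈·⌉ = 3462
j=11: r + 10k = 3843.347333… → ⌈·⌉ = 3844
j=12: r + 11k = 4225.280666… → ⌈·⌉ = 4226
j=13: r + 12k = 4607.214 → ⌈·⌉ = 4608
j=14: r + 13k = 4989.147333… → ⌈·⌉ = 4990
j=15: r + 14k = 5371.080666… → ⌈·⌉ = 5372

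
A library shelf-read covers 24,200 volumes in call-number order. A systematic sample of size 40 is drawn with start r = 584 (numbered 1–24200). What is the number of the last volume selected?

24179

k = 24200/40 = 605
40th selection = r + (40−1)·k = 584 + 39×605 = 584 + 23595 = 24179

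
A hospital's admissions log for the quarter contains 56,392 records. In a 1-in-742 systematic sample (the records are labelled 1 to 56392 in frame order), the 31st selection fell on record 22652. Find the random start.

k = 742
r = 22652 − (31−1)×742 = 22652 − 22260 = 392

392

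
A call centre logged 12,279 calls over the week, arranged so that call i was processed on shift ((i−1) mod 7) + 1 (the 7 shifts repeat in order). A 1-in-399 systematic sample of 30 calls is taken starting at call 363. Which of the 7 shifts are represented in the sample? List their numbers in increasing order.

6

Consecutive selections differ by k = 399, so their shift numbers differ by 399 mod 7 = 0.
gcd(399, 7) = 7, so the sample visits 7/7 = 1 distinct residues mod 7.
Start 363 is shift 6; the shifts hit are 6.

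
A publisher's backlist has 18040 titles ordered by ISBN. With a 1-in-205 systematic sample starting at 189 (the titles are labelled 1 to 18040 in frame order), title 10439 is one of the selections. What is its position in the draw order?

k = 205
position = (10439 − 189)/205 + 1 = 10250/205 + 1 = 50 + 1 = 51

51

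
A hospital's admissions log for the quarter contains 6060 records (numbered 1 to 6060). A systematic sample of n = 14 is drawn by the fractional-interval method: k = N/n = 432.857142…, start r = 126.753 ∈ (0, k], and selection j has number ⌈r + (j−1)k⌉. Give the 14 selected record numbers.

j=1: r + 0k = 126.753 → ⌈·⌉ = 127
j=2: r + 1k = 559.610142… → ⌈·⌉ = 560
j=3: r + 2k = 992.467285… → ⌈·⌉ = 993
j=4: r + 3k = 1425.324428… → ⌈·⌉ = 1426
j=5: r + 4k = 1858.181571… → ⌈·⌉ = 1859
j=6: r + 5k = 2291.038714… → ⌈·⌉ = 2292
j=7: r + 6k = 2723.895857… → ⌈·⌉ = 2724
j=8: r + 7k = 3156.753 → ⌈·⌉ = 3157
j=9: r + 8k = 3589.610142… → ⌈·⌉ = 3590
j=10: r + 9k = 4022.467285… → ⌈·⌉ = 4023
j=11: r + 10k = 4455.324428… → ⌈·⌉ = 4456
j=12: r + 11k = 4888.181571… → ⌈·⌉ = 4889
j=13: r + 12k = 5321.038714… → ⌈·⌉ = 5322
j=14: r + 13k = 5753.895857… → ⌈·⌉ = 5754

127, 560, 993, 1426, 1859, 2292, 2724, 3157, 3590, 4023, 4456, 4889, 5322, 5754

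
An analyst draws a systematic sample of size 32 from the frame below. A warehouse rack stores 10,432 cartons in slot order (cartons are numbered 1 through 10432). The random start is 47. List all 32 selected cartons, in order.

47, 373, 699, 1025, 1351, 1677, 2003, 2329, 2655, 2981, 3307, 3633, 3959, 4285, 4611, 4937, 5263, 5589, 5915, 6241, 6567, 6893, 7219, 7545, 7871, 8197, 8523, 8849, 9175, 9501, 9827, 10153

k = N/n = 10432/32 = 326
carton 1: 47
carton 2: 47 + 326 = 373
carton 3: 373 + 326 = 699
carton 4: 699 + 326 = 1025
carton 5: 1025 + 326 = 1351
carton 6: 1351 + 326 = 1677
carton 7: 1677 + 326 = 2003
carton 8: 2003 + 326 = 2329
carton 9: 2329 + 326 = 2655
carton 10: 2655 + 326 = 2981
carton 11: 2981 + 326 = 3307
carton 12: 3307 + 326 = 3633
carton 13: 3633 + 326 = 3959
carton 14: 3959 + 326 = 4285
carton 15: 4285 + 326 = 4611
carton 16: 4611 + 326 = 4937
carton 17: 4937 + 326 = 5263
carton 18: 5263 + 326 = 5589
carton 19: 5589 + 326 = 5915
carton 20: 5915 + 326 = 6241
carton 21: 6241 + 326 = 6567
carton 22: 6567 + 326 = 6893
carton 23: 6893 + 326 = 7219
carton 24: 7219 + 326 = 7545
carton 25: 7545 + 326 = 7871
carton 26: 7871 + 326 = 8197
carton 27: 8197 + 326 = 8523
carton 28: 8523 + 326 = 8849
carton 29: 8849 + 326 = 9175
carton 30: 9175 + 326 = 9501
carton 31: 9501 + 326 = 9827
carton 32: 9827 + 326 = 10153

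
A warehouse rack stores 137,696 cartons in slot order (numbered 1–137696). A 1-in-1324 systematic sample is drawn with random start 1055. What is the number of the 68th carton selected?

89763

k = 1324
68th selection = r + (68−1)·k = 1055 + 67×1324 = 1055 + 88708 = 89763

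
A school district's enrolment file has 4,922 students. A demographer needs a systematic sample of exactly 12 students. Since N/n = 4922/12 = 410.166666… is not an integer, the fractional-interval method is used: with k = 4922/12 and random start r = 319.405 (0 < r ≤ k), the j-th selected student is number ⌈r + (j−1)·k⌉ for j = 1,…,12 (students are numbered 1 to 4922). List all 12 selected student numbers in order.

320, 730, 1140, 1550, 1961, 2371, 2781, 3191, 3601, 4011, 4422, 4832

j=1: r + 0k = 319.405 → ⌈·⌉ = 320
j=2: r + 1k = 729.571666… → ⌈·⌉ = 730
j=3: r + 2k = 1139.738333… → ⌈·⌉ = 1140
j=4: r + 3k = 1549.905 → ⌈·⌉ = 1550
j=5: r + 4k = 1960.071666… → ⌈·⌉ = 1961
j=6: r + 5k = 2370.238333… → ⌈·⌉ = 2371
j=7: r + 6k = 2780.405 → ⌈·⌉ = 2781
j=8: r + 7k = 3190.571666… → ⌈·⌉ = 3191
j=9: r + 8k = 3600.738333… → ⌈·⌉ = 3601
j=10: r + 9k = 4010.905 → ⌈·⌉ = 4011
j=11: r + 10k = 4421.071666… → ⌈·⌉ = 4422
j=12: r + 11k = 4831.238333… → ⌈·⌉ = 4832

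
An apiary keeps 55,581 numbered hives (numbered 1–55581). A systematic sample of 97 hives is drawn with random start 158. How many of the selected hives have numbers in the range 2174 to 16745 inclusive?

25

k = 55581/97 = 573
First selection ≥ 2174: 158 + ⌈(2174−158)/573⌉·573 = 158 + 4×573 = 2450
Last selection ≤ 16745: 158 + ⌊(16745−158)/573⌋·573 = 158 + 28×573 = 16202
Count = 28 − 4 + 1 = 25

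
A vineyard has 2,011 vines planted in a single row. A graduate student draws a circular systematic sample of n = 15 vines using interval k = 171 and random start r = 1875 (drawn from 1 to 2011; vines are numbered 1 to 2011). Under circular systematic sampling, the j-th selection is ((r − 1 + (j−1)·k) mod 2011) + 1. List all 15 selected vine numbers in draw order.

1875, 35, 206, 377, 548, 719, 890, 1061, 1232, 1403, 1574, 1745, 1916, 76, 247

Selection 1: 1875
Selection 2: 1875 + 171 = 2046 → 2046 − 2011 = 35
Selection 3: 35 + 171 = 206
Selection 4: 206 + 171 = 377
Selection 5: 377 + 171 = 548
Selection 6: 548 + 171 = 719
Selection 7: 719 + 171 = 890
Selection 8: 890 + 171 = 1061
Selection 9: 1061 + 171 = 1232
Selection 10: 1232 + 171 = 1403
Selection 11: 1403 + 171 = 1574
Selection 12: 1574 + 171 = 1745
Selection 13: 1745 + 171 = 1916
Selection 14: 1916 + 171 = 2087 → 2087 − 2011 = 76
Selection 15: 76 + 171 = 247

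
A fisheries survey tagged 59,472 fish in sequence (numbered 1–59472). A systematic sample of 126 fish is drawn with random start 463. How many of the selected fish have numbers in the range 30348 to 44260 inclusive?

k = 59472/126 = 472
First selection ≥ 30348: 463 + ⌈(30348−463)/472⌉·472 = 463 + 64×472 = 30671
Last selection ≤ 44260: 463 + ⌊(44260−463)/472⌋·472 = 463 + 92×472 = 43887
Count = 92 − 64 + 1 = 29

29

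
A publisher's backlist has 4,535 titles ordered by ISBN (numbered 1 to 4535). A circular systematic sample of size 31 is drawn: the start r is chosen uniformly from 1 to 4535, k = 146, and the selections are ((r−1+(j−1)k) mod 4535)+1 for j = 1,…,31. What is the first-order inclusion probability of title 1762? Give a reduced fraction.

For each position j, as r ranges over 1…4535 the j-th selection hits every title exactly once, so title 1762 is selected for exactly 31 of the 4535 starts.
Inclusion probability = 31/4535.

31/4535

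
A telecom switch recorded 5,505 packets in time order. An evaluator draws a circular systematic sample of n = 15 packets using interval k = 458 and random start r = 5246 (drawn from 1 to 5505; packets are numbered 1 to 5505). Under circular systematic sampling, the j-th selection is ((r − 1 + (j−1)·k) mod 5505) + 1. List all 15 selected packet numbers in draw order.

Selection 1: 5246
Selection 2: 5246 + 458 = 5704 → 5704 − 5505 = 199
Selection 3: 199 + 458 = 657
Selection 4: 657 + 458 = 1115
Selection 5: 1115 + 458 = 1573
Selection 6: 1573 + 458 = 2031
Selection 7: 2031 + 458 = 2489
Selection 8: 2489 + 458 = 2947
Selection 9: 2947 + 458 = 3405
Selection 10: 3405 + 458 = 3863
Selection 11: 3863 + 458 = 4321
Selection 12: 4321 + 458 = 4779
Selection 13: 4779 + 458 = 5237
Selection 14: 5237 + 458 = 5695 → 5695 − 5505 = 190
Selection 15: 190 + 458 = 648

5246, 199, 657, 1115, 1573, 2031, 2489, 2947, 3405, 3863, 4321, 4779, 5237, 190, 648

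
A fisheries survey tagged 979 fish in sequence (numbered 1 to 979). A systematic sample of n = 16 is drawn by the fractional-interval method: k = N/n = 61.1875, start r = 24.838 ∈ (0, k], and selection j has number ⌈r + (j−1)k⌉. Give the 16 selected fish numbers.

25, 87, 148, 209, 270, 331, 392, 454, 515, 576, 637, 698, 760, 821, 882, 943

j=1: r + 0k = 24.838 → ⌈·⌉ = 25
j=2: r + 1k = 86.0255 → ⌈·⌉ = 87
j=3: r + 2k = 147.213 → ⌈·⌉ = 148
j=4: r + 3k = 208.4005 → ⌈·⌉ = 209
j=5: r + 4k = 269.588 → ⌈·⌉ = 270
j=6: r + 5k = 330.7755 → ⌈·⌉ = 331
j=7: r + 6k = 391.963 → ⌈·⌉ = 392
j=8: r + 7k = 453.1505 → ⌈·⌉ = 454
j=9: r + 8k = 514.338 → ⌈·⌉ = 515
j=10: r + 9k = 575.5255 → ⌈·⌉ = 576
j=11: r + 10k = 636.713 → ⌈·⌉ = 637
j=12: r + 11k = 697.9005 → ⌈·⌉ = 698
j=13: r + 12k = 759.088 → ⌈·⌉ = 760
j=14: r + 13k = 820.2755 → ⌈·⌉ = 821
j=15: r + 14k = 881.463 → ⌈·⌉ = 882
j=16: r + 15k = 942.6505 → ⌈·⌉ = 943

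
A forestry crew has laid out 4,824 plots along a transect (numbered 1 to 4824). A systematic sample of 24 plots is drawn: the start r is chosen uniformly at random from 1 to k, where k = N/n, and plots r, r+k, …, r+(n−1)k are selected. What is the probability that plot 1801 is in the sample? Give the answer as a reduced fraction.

1/201

k = 4824/24 = 201.
Plot 1801 is selected iff r ≡ 1801 (mod 201); exactly one such r in {1,…,201}.
Inclusion probability = 1/201.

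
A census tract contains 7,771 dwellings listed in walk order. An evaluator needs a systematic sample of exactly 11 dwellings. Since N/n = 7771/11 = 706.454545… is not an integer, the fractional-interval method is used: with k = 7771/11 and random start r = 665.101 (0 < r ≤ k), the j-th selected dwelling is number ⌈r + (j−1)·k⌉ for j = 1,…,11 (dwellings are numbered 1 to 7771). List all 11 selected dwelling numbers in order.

666, 1372, 2079, 2785, 3491, 4198, 4904, 5611, 6317, 7024, 7730

j=1: r + 0k = 665.101 → ⌈·⌉ = 666
j=2: r + 1k = 1371.555545… → ⌈·⌉ = 1372
j=3: r + 2k = 2078.010090… → ⌈·⌉ = 2079
j=4: r + 3k = 2784.464636… → ⌈·⌉ = 2785
j=5: r + 4k = 3490.919181… → ⌈·⌉ = 3491
j=6: r + 5k = 4197.373727… → ⌈·⌉ = 4198
j=7: r + 6k = 4903.828272… → ⌈·⌉ = 4904
j=8: r + 7k = 5610.282818… → ⌈·⌉ = 5611
j=9: r + 8k = 6316.737363… → ⌈·⌉ = 6317
j=10: r + 9k = 7023.191909… → ⌈·⌉ = 7024
j=11: r + 10k = 7729.646454… → ⌈·⌉ = 7730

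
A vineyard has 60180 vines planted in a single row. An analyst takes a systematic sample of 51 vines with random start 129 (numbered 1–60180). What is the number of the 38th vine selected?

43789

k = 60180/51 = 1180
38th selection = r + (38−1)·k = 129 + 37×1180 = 129 + 43660 = 43789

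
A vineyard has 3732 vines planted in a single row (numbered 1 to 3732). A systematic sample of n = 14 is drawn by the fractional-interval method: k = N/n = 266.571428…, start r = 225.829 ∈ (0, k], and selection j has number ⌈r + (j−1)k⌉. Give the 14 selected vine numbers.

j=1: r + 0k = 225.829 → ⌈·⌉ = 226
j=2: r + 1k = 492.400428… → ⌈·⌉ = 493
j=3: r + 2k = 758.971857… → ⌈·⌉ = 759
j=4: r + 3k = 1025.543285… → ⌈·⌉ = 1026
j=5: r + 4k = 1292.114714… → ⌈·⌉ = 1293
j=6: r + 5k = 1558.686142… → ⌈·⌉ = 1559
j=7: r + 6k = 1825.257571… → ⌈·⌉ = 1826
j=8: r + 7k = 2091.829 → ⌈·⌉ = 2092
j=9: r + 8k = 2358.400428… → ⌈·⌉ = 2359
j=10: r + 9k = 2624.971857… → ⌈·⌉ = 2625
j=11: r + 10k = 2891.543285… → ⌈·⌉ = 2892
j=12: r + 11k = 3158.114714… → ⌈·⌉ = 3159
j=13: r + 12k = 3424.686142… → ⌈·⌉ = 3425
j=14: r + 13k = 3691.257571… → ⌈·⌉ = 3692

226, 493, 759, 1026, 1293, 1559, 1826, 2092, 2359, 2625, 2892, 3159, 3425, 3692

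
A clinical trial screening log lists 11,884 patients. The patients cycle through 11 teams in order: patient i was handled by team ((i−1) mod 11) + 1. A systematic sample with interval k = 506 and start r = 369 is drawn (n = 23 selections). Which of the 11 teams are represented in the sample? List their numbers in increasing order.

Consecutive selections differ by k = 506, so their team numbers differ by 506 mod 11 = 0.
gcd(506, 11) = 11, so the sample visits 11/11 = 1 distinct residues mod 11.
Start 369 is team 6; the teams hit are 6.

6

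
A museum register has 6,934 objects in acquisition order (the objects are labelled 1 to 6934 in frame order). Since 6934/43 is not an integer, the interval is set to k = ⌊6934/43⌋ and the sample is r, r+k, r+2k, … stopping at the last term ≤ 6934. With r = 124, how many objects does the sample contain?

43

k = ⌊6934/43⌋ = 161
Achieved size = ⌊(6934 − 124)/161⌋ + 1 = ⌊6810/161⌋ + 1 = 42 + 1 = 43
(last selection: 124 + 42×161 = 6886 ≤ 6934; next would be 7047 > 6934)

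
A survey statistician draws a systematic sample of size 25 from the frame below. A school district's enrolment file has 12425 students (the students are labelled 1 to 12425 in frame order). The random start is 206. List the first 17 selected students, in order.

k = N/n = 12425/25 = 497
student 1: 206
student 2: 206 + 497 = 703
student 3: 703 + 497 = 1200
student 4: 1200 + 497 = 1697
student 5: 1697 + 497 = 2194
student 6: 2194 + 497 = 2691
student 7: 2691 + 497 = 3188
student 8: 3188 + 497 = 3685
student 9: 3685 + 497 = 4182
student 10: 4182 + 497 = 4679
student 11: 4679 + 497 = 5176
student 12: 5176 + 497 = 5673
student 13: 5673 + 497 = 6170
student 14: 6170 + 497 = 6667
student 15: 6667 + 497 = 7164
student 16: 7164 + 497 = 7661
student 17: 7661 + 497 = 8158

206, 703, 1200, 1697, 2194, 2691, 3188, 3685, 4182, 4679, 5176, 5673, 6170, 6667, 7164, 7661, 8158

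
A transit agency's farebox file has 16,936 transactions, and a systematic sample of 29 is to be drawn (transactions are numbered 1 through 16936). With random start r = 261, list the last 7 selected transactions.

k = N/n = 16936/29 = 584
23rd selection = 261 + 22×584 = 13109
24th: 13109 + 584 = 13693
25th: 13693 + 584 = 14277
26th: 14277 + 584 = 14861
27th: 14861 + 584 = 15445
28th: 15445 + 584 = 16029
29th: 16029 + 584 = 16613

13109, 13693, 14277, 14861, 15445, 16029, 16613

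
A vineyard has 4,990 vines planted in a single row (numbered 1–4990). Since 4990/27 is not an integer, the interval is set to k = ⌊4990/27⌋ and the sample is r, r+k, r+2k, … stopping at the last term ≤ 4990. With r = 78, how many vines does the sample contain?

27

k = ⌊4990/27⌋ = 184
Achieved size = ⌊(4990 − 78)/184⌋ + 1 = ⌊4912/184⌋ + 1 = 26 + 1 = 27
(last selection: 78 + 26×184 = 4862 ≤ 4990; next would be 5046 > 4990)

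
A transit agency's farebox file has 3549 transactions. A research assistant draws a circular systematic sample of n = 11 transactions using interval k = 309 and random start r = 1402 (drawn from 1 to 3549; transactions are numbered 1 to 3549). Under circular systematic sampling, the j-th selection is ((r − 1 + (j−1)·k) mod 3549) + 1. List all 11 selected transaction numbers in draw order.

Selection 1: 1402
Selection 2: 1402 + 309 = 1711
Selection 3: 1711 + 309 = 2020
Selection 4: 2020 + 309 = 2329
Selection 5: 2329 + 309 = 2638
Selection 6: 2638 + 309 = 2947
Selection 7: 2947 + 309 = 3256
Selection 8: 3256 + 309 = 3565 → 3565 − 3549 = 16
Selection 9: 16 + 309 = 325
Selection 10: 325 + 309 = 634
Selection 11: 634 + 309 = 943

1402, 1711, 2020, 2329, 2638, 2947, 3256, 16, 325, 634, 943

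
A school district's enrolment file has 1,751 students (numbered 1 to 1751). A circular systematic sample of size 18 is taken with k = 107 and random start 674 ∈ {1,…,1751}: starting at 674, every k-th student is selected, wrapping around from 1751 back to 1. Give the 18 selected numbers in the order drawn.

Selection 1: 674
Selection 2: 674 + 107 = 781
Selection 3: 781 + 107 = 888
Selection 4: 888 + 107 = 995
Selection 5: 995 + 107 = 1102
Selection 6: 1102 + 107 = 1209
Selection 7: 1209 + 107 = 1316
Selection 8: 1316 + 107 = 1423
Selection 9: 1423 + 107 = 1530
Selection 10: 1530 + 107 = 1637
Selection 11: 1637 + 107 = 1744
Selection 12: 1744 + 107 = 1851 → 1851 − 1751 = 100
Selection 13: 100 + 107 = 207
Selection 14: 207 + 107 = 314
Selection 15: 314 + 107 = 421
Selection 16: 421 + 107 = 528
Selection 17: 528 + 107 = 635
Selection 18: 635 + 107 = 742

674, 781, 888, 995, 1102, 1209, 1316, 1423, 1530, 1637, 1744, 100, 207, 314, 421, 528, 635, 742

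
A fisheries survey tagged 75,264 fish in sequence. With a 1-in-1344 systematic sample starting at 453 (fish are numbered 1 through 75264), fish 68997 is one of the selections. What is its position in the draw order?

52

k = 1344
position = (68997 − 453)/1344 + 1 = 68544/1344 + 1 = 51 + 1 = 52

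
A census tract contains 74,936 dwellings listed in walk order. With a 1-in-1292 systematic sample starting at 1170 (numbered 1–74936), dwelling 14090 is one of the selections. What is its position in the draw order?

k = 1292
position = (14090 − 1170)/1292 + 1 = 12920/1292 + 1 = 10 + 1 = 11

11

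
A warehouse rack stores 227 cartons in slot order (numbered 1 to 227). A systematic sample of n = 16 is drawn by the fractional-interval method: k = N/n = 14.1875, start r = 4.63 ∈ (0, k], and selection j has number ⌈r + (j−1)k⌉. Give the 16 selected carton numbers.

5, 19, 34, 48, 62, 76, 90, 104, 119, 133, 147, 161, 175, 190, 204, 218

j=1: r + 0k = 4.63 → ⌈·⌉ = 5
j=2: r + 1k = 18.8175 → ⌈·⌉ = 19
j=3: r + 2k = 33.005 → ⌈·⌉ = 34
j=4: r + 3k = 47.1925 → ⌈·⌉ = 48
j=5: r + 4k = 61.38 → ⌈·⌉ = 62
j=6: r + 5k = 75.5675 → ⌈·⌉ = 76
j=7: r + 6k = 89.755 → ⌈·⌉ = 90
j=8: r + 7k = 103.9425 → ⌈·⌉ = 104
j=9: r + 8k = 118.13 → ⌈·⌉ = 119
j=10: r + 9k = 132.3175 → ⌈·⌉ = 133
j=11: r + 10k = 146.505 → ⌈·⌉ = 147
j=12: r + 11k = 160.6925 → ⌈·⌉ = 161
j=13: r + 12k = 174.88 → ⌈·⌉ = 175
j=14: r + 13k = 189.0675 → ⌈·⌉ = 190
j=15: r + 14k = 203.255 → ⌈·⌉ = 204
j=16: r + 15k = 217.4425 → ⌈·⌉ = 218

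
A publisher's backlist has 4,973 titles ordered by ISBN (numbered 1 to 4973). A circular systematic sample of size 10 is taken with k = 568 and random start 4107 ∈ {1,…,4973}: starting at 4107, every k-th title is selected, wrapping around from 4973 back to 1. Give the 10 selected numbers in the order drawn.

Selection 1: 4107
Selection 2: 4107 + 568 = 4675
Selection 3: 4675 + 568 = 5243 → 5243 − 4973 = 270
Selection 4: 270 + 568 = 838
Selection 5: 838 + 568 = 1406
Selection 6: 1406 + 568 = 1974
Selection 7: 1974 + 568 = 2542
Selection 8: 2542 + 568 = 3110
Selection 9: 3110 + 568 = 3678
Selection 10: 3678 + 568 = 4246

4107, 4675, 270, 838, 1406, 1974, 2542, 3110, 3678, 4246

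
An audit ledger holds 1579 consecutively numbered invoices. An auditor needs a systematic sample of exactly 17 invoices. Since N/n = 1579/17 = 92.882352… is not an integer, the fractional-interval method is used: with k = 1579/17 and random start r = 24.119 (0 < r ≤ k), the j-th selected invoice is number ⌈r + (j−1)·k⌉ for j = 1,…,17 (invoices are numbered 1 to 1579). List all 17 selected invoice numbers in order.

j=1: r + 0k = 24.119 → ⌈·⌉ = 25
j=2: r + 1k = 117.001352… → ⌈·⌉ = 118
j=3: r + 2k = 209.883705… → ⌈·⌉ = 210
j=4: r + 3k = 302.766058… → ⌈·⌉ = 303
j=5: r + 4k = 395.648411… → ⌈·⌉ = 396
j=6: r + 5k = 488.530764… → ⌈·⌉ = 489
j=7: r + 6k = 581.413117… → ⌈·⌉ = 582
j=8: r + 7k = 674.295470… → ⌈·⌉ = 675
j=9: r + 8k = 767.177823… → ⌈·⌉ = 768
j=10: r + 9k = 860.060176… → ⌈·⌉ = 861
j=11: r + 10k = 952.942529… → ⌈·⌉ = 953
j=12: r + 11k = 1045.824882… → ⌈·⌉ = 1046
j=13: r + 12k = 1138.707235… → ⌈·⌉ = 1139
j=14: r + 13k = 1231.589588… → ⌈·⌉ = 1232
j=15: r + 14k = 1324.471941… → ⌈·⌉ = 1325
j=16: r + 15k = 1417.354294… → ⌈·⌉ = 1418
j=17: r + 16k = 1510.236647… → ⌈·⌉ = 1511

25, 118, 210, 303, 396, 489, 582, 675, 768, 861, 953, 1046, 1139, 1232, 1325, 1418, 1511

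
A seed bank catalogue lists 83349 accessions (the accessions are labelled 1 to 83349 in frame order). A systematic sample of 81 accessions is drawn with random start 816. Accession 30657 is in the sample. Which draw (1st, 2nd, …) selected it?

k = 83349/81 = 1029
position = (30657 − 816)/1029 + 1 = 29841/1029 + 1 = 29 + 1 = 30

30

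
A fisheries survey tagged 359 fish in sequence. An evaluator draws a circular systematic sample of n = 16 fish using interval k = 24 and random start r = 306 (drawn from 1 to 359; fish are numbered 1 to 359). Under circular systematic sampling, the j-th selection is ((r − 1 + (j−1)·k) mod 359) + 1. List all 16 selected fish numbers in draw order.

306, 330, 354, 19, 43, 67, 91, 115, 139, 163, 187, 211, 235, 259, 283, 307

Selection 1: 306
Selection 2: 306 + 24 = 330
Selection 3: 330 + 24 = 354
Selection 4: 354 + 24 = 378 → 378 − 359 = 19
Selection 5: 19 + 24 = 43
Selection 6: 43 + 24 = 67
Selection 7: 67 + 24 = 91
Selection 8: 91 + 24 = 115
Selection 9: 115 + 24 = 139
Selection 10: 139 + 24 = 163
Selection 11: 163 + 24 = 187
Selection 12: 187 + 24 = 211
Selection 13: 211 + 24 = 235
Selection 14: 235 + 24 = 259
Selection 15: 259 + 24 = 283
Selection 16: 283 + 24 = 307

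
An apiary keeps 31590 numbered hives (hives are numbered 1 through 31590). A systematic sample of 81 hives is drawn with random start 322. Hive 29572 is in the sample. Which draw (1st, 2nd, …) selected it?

76

k = 31590/81 = 390
position = (29572 − 322)/390 + 1 = 29250/390 + 1 = 75 + 1 = 76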